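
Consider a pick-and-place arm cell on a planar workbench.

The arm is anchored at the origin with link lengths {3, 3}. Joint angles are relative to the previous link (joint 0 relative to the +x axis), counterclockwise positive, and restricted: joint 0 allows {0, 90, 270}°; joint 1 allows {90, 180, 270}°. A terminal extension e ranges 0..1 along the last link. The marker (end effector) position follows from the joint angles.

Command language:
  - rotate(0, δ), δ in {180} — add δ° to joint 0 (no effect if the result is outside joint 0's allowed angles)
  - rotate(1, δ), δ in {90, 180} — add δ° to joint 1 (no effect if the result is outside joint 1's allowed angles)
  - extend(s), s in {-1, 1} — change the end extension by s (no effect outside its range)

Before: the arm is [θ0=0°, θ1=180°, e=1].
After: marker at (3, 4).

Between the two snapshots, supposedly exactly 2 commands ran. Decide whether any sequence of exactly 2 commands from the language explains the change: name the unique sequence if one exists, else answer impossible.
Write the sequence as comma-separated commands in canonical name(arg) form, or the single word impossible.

key: order matters: swapping rotate(1, 90) and rotate(1, 180) lands elsewhere
start: [θ0=0°, θ1=180°, e=1]
step 1 (rotate(1, 90)): [θ0=0°, θ1=270°, e=1]
step 2 (rotate(1, 180)): [θ0=0°, θ1=90°, e=1]
no other 2-command option fits: unique.

rotate(1, 90), rotate(1, 180)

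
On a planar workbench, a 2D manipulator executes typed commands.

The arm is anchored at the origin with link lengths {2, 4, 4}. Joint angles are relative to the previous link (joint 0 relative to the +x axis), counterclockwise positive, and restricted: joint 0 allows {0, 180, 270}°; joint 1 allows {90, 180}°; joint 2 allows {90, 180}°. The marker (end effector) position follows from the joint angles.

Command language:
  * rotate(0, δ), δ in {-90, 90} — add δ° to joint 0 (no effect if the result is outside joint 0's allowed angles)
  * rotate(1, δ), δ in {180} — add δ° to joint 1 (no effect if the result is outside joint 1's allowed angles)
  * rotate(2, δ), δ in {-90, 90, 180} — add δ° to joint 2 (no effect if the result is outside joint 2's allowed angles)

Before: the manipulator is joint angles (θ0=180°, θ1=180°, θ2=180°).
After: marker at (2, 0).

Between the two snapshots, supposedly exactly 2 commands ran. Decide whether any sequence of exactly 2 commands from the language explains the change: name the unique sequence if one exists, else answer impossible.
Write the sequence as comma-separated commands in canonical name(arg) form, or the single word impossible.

rotate(0, 90), rotate(0, 90)

t0: joint angles (θ0=180°, θ1=180°, θ2=180°)
step 1 (rotate(0, 90)): joint angles (θ0=270°, θ1=180°, θ2=180°)
step 2 (rotate(0, 90)): joint angles (θ0=0°, θ1=180°, θ2=180°)
no other 2-command option fits: unique.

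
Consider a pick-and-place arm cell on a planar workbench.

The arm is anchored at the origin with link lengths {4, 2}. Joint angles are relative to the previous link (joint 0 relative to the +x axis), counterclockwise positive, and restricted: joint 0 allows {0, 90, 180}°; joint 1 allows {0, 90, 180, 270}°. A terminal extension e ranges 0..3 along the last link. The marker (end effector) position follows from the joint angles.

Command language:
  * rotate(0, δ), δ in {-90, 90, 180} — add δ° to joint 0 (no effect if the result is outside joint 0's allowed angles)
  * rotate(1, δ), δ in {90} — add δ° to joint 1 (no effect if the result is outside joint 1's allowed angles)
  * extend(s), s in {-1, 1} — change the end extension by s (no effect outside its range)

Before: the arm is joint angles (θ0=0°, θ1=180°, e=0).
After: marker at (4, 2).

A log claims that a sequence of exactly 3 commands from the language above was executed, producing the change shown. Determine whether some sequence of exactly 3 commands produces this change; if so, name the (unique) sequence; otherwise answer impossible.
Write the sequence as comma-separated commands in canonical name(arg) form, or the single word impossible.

rotate(1, 90), rotate(1, 90), rotate(1, 90)

initial: joint angles (θ0=0°, θ1=180°, e=0)
step 1 (rotate(1, 90)): joint angles (θ0=0°, θ1=270°, e=0)
step 2 (rotate(1, 90)): joint angles (θ0=0°, θ1=0°, e=0)
step 3 (rotate(1, 90)): joint angles (θ0=0°, θ1=90°, e=0)
no other 3-command option fits: unique.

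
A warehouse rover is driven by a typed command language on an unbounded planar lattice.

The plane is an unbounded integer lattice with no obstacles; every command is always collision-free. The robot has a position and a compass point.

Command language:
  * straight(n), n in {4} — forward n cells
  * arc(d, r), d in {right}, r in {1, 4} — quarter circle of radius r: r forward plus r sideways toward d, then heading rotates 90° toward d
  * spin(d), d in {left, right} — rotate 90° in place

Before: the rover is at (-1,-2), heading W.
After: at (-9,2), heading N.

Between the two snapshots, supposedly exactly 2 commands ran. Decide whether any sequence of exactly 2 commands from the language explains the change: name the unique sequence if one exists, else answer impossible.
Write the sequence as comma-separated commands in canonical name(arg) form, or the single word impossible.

straight(4), arc(right, 4)

key: cell and facing (now N) both changed — the 2 commands mix motion and turning
begin: at (-1,-2), heading W
[1] after straight(4): at (-5,-2), heading W
[2] after arc(right, 4): at (-9,2), heading N
uniquely the one of 25 2-step routes that fits.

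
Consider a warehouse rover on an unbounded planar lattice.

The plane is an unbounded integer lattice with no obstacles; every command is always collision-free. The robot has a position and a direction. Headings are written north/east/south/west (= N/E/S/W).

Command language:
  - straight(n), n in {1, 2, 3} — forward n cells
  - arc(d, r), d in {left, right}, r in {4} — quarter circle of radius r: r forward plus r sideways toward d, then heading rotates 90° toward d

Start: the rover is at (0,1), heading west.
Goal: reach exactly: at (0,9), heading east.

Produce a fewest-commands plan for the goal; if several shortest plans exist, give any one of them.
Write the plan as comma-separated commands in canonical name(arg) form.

initial: at (0,1), heading west
t=1 arc(right, 4) ⇒ at (-4,5), heading north
t=2 arc(right, 4) ⇒ at (0,9), heading east
shorter routes all fall short; 2 is best.

arc(right, 4), arc(right, 4)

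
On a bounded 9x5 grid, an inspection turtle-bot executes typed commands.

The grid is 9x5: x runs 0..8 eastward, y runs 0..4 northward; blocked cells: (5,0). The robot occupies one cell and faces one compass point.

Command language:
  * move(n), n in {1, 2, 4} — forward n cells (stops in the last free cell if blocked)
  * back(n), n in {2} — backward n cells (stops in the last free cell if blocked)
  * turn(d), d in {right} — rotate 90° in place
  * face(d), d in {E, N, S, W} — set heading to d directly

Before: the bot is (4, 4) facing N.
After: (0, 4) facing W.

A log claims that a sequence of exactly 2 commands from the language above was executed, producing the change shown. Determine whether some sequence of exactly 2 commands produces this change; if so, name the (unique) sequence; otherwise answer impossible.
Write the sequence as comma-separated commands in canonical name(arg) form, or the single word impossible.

face(W), move(4)

key: position moved to (0,4) AND the heading swung to W — translation plus rotation needed
from: (4, 4) facing N
t=1 face(W) ⇒ (4, 4) facing W
t=2 move(4) ⇒ (0, 4) facing W
no rival 2-sequence matches.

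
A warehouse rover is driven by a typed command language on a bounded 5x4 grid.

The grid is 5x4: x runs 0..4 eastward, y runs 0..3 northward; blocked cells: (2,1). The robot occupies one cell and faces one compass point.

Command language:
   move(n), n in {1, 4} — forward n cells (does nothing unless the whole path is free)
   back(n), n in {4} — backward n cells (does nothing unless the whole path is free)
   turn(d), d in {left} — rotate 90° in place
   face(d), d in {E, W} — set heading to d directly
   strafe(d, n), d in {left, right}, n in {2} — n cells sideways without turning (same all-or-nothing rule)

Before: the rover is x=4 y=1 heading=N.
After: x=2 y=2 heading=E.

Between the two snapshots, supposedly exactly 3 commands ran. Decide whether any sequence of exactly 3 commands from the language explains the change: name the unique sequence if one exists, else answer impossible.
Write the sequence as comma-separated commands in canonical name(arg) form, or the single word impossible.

move(1), strafe(left, 2), face(E)

key: position moved to (2,2) AND the heading swung to E — translation plus rotation needed
start: x=4 y=1 heading=N
[1] after move(1): x=4 y=2 heading=N
[2] after strafe(left, 2): x=2 y=2 heading=N
[3] after face(E): x=2 y=2 heading=E
all 512 alternatives checked — unique.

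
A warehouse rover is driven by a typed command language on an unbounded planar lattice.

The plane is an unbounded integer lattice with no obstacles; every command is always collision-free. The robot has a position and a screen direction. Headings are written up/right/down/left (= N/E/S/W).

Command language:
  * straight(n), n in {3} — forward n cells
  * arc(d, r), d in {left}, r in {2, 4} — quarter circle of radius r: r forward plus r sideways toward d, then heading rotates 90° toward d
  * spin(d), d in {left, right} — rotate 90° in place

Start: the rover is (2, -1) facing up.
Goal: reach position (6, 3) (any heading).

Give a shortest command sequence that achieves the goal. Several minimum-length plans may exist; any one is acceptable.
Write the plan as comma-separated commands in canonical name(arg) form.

spin(right), arc(left, 4)

initial: (2, -1) facing up
step 1 (spin(right)): (2, -1) facing right
step 2 (arc(left, 4)): (6, 3) facing up
minimal: 2 command(s), checked below 2.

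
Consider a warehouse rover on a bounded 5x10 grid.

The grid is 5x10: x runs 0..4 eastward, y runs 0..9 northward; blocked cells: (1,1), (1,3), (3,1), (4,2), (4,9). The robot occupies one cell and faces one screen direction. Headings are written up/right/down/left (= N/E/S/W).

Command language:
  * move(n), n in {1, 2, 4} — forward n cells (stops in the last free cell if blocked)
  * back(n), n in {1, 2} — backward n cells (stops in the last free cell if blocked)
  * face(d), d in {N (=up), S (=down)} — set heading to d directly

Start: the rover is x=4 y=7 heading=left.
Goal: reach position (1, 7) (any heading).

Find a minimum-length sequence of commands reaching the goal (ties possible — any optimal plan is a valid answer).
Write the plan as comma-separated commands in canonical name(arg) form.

move(2), move(1)

t0: x=4 y=7 heading=left
1. move(2) → x=2 y=7 heading=left
2. move(1) → x=1 y=7 heading=left
no 1-step plan works, so 2 is optimal.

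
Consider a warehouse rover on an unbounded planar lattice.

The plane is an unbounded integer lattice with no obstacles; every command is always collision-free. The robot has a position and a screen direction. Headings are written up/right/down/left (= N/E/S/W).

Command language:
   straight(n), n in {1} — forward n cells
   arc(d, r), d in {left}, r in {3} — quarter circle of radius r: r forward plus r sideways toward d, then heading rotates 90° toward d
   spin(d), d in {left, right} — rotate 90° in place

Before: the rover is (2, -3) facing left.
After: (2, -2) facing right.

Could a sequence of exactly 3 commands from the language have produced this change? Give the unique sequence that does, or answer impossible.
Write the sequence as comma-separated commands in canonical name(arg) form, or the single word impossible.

spin(right), straight(1), spin(right)

key: cell and facing (now E) both changed — the 3 commands mix motion and turning
from: (2, -3) facing left
1. spin(right) → (2, -3) facing up
2. straight(1) → (2, -2) facing up
3. spin(right) → (2, -2) facing right
no other 3-command option fits: unique.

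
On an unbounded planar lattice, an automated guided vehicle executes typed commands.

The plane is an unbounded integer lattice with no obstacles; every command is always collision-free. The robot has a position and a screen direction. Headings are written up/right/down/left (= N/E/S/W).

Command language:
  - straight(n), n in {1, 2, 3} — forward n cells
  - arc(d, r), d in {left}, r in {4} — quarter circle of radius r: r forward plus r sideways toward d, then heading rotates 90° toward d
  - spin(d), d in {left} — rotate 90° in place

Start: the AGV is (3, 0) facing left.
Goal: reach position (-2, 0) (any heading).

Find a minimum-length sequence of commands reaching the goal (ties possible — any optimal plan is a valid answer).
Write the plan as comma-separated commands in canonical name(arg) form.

straight(3), straight(2)

initial: (3, 0) facing left
step 1 (straight(3)): (0, 0) facing left
step 2 (straight(2)): (-2, 0) facing left
no 1-step plan works, so 2 is optimal.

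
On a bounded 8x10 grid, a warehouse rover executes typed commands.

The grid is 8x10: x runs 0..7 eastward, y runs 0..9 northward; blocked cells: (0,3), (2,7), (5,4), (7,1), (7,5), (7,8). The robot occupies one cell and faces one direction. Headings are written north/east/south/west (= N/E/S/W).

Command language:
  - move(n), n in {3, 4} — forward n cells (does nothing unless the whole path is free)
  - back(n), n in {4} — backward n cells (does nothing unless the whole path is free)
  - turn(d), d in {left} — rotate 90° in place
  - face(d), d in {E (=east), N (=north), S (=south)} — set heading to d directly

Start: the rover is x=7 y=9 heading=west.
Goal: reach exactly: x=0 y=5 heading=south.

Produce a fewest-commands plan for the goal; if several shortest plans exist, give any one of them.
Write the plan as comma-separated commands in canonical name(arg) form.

move(4), move(3), face(S), move(4)

start: x=7 y=9 heading=west
1. move(4) → x=3 y=9 heading=west
2. move(3) → x=0 y=9 heading=west
3. face(S) → x=0 y=9 heading=south
4. move(4) → x=0 y=5 heading=south
nothing shorter than 4 reaches the goal.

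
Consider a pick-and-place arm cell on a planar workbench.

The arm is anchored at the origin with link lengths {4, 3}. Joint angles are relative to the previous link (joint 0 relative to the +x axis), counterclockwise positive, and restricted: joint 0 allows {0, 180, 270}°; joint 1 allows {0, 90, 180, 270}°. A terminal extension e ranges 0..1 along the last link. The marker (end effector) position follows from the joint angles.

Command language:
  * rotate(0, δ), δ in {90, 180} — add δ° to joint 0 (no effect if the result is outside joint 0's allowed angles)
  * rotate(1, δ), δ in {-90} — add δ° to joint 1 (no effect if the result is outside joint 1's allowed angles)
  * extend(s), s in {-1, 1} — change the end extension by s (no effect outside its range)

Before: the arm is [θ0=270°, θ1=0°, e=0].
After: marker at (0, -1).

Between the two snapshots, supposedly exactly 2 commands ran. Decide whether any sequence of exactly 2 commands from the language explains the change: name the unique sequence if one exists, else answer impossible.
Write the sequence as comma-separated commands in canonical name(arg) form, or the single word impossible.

begin: [θ0=270°, θ1=0°, e=0]
1. rotate(1, -90) → [θ0=270°, θ1=270°, e=0]
2. rotate(1, -90) → [θ0=270°, θ1=180°, e=0]
no rival 2-sequence matches.

rotate(1, -90), rotate(1, -90)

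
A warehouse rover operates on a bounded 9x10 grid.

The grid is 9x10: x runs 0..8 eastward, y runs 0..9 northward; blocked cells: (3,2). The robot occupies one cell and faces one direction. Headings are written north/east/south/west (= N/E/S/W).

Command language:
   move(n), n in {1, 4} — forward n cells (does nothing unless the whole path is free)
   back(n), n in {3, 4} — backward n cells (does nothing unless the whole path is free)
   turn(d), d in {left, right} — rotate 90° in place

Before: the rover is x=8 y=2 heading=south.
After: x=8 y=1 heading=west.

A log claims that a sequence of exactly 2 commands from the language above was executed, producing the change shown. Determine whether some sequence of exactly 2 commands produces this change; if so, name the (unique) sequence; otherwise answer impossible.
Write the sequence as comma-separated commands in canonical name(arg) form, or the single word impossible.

key: cell and facing (now W) both changed — the 2 commands mix motion and turning
initial: x=8 y=2 heading=south
step 1 (move(1)): x=8 y=1 heading=south
step 2 (turn(right)): x=8 y=1 heading=west
no rival 2-sequence matches.

move(1), turn(right)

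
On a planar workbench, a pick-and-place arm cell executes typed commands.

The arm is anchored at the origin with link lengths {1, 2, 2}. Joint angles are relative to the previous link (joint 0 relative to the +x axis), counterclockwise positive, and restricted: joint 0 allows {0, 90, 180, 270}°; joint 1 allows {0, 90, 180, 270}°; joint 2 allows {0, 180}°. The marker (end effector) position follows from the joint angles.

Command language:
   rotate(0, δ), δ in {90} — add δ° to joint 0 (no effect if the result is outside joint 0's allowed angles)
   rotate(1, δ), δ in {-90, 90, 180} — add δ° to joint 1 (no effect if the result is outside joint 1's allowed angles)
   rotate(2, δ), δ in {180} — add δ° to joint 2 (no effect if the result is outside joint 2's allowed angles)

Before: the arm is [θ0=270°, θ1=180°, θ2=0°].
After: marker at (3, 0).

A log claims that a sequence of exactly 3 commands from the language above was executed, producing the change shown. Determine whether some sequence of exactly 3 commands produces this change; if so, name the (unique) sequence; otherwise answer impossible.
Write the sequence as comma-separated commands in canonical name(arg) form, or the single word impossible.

from: [θ0=270°, θ1=180°, θ2=0°]
[1] after rotate(0, 90): [θ0=0°, θ1=180°, θ2=0°]
[2] after rotate(0, 90): [θ0=90°, θ1=180°, θ2=0°]
[3] after rotate(0, 90): [θ0=180°, θ1=180°, θ2=0°]
all 125 alternatives checked — unique.

rotate(0, 90), rotate(0, 90), rotate(0, 90)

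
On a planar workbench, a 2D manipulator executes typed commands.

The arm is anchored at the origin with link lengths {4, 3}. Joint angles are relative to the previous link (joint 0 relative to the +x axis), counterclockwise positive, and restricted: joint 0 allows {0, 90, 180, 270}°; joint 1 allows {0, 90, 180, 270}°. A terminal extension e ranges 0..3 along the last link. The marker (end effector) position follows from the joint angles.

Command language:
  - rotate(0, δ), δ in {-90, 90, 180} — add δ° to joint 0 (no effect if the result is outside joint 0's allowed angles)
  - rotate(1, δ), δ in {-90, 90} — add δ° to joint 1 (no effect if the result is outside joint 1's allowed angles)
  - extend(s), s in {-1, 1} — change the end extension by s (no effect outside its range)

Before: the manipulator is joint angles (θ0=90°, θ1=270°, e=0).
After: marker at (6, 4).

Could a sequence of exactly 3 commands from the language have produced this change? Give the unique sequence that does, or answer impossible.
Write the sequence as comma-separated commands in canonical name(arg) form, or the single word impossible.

from: joint angles (θ0=90°, θ1=270°, e=0)
t=1 extend(1) ⇒ joint angles (θ0=90°, θ1=270°, e=1)
t=2 extend(1) ⇒ joint angles (θ0=90°, θ1=270°, e=2)
t=3 extend(1) ⇒ joint angles (θ0=90°, θ1=270°, e=3)
uniquely the one of 343 3-step routes that fits.

extend(1), extend(1), extend(1)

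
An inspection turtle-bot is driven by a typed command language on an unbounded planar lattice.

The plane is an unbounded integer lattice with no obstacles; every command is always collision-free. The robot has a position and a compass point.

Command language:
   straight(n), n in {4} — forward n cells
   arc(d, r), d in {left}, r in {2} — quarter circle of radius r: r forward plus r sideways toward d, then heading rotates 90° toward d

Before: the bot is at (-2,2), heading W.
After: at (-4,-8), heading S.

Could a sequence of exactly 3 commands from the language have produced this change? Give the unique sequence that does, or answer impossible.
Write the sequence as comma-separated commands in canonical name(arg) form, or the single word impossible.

arc(left, 2), straight(4), straight(4)

key: running straight(4) before arc(left, 2) would end elsewhere — order is forced
initial: at (-2,2), heading W
[1] after arc(left, 2): at (-4,0), heading S
[2] after straight(4): at (-4,-4), heading S
[3] after straight(4): at (-4,-8), heading S
all 8 alternatives checked — unique.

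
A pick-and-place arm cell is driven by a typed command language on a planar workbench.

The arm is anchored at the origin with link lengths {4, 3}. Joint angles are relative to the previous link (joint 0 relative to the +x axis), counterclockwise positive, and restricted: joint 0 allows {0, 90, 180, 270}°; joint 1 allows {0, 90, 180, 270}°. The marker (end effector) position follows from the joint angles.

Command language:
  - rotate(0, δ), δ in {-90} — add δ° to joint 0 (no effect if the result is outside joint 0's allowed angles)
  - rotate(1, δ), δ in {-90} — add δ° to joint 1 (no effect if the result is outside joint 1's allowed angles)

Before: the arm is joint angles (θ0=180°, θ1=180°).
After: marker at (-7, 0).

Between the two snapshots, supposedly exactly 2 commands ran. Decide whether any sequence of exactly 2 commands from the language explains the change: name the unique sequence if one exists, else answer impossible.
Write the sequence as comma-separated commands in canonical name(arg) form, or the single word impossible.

start: joint angles (θ0=180°, θ1=180°)
[1] after rotate(1, -90): joint angles (θ0=180°, θ1=90°)
[2] after rotate(1, -90): joint angles (θ0=180°, θ1=0°)
no other 2-command option fits: unique.

rotate(1, -90), rotate(1, -90)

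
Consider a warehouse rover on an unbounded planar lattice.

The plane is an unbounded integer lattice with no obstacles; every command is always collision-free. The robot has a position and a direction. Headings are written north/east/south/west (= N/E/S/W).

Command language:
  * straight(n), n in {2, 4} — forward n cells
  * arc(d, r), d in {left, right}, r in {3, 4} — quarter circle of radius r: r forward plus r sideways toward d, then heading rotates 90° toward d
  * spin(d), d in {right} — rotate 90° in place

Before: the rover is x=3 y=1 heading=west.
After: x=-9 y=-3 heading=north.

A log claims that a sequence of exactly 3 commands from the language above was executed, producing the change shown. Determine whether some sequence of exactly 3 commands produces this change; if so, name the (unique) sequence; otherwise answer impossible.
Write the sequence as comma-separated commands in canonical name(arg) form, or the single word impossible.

arc(left, 4), arc(right, 4), arc(right, 4)

key: order matters: swapping arc(left, 4) and arc(right, 4) lands elsewhere
start: x=3 y=1 heading=west
1. arc(left, 4) → x=-1 y=-3 heading=south
2. arc(right, 4) → x=-5 y=-7 heading=west
3. arc(right, 4) → x=-9 y=-3 heading=north
no other 3-command option fits: unique.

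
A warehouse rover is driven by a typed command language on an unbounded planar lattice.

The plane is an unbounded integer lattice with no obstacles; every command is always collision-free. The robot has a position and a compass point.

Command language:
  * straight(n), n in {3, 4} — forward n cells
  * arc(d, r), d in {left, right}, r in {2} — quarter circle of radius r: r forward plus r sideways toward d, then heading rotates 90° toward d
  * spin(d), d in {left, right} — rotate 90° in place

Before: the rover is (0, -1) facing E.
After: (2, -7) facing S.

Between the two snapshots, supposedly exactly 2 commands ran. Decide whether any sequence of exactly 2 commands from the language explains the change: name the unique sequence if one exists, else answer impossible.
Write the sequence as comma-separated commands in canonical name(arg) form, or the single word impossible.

key: order matters: swapping arc(right, 2) and straight(4) lands elsewhere
initial: (0, -1) facing E
1. arc(right, 2) → (2, -3) facing S
2. straight(4) → (2, -7) facing S
uniquely the one of 36 2-step routes that fits.

arc(right, 2), straight(4)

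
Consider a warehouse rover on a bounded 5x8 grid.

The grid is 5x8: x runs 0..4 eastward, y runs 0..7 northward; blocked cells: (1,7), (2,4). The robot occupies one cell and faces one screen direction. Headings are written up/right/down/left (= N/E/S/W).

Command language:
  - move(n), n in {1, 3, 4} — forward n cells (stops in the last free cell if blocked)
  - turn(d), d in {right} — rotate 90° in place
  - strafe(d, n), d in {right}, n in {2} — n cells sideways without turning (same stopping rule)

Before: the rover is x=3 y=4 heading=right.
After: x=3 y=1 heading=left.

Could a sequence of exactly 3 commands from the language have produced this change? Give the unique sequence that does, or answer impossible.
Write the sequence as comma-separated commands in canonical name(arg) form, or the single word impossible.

turn(right), move(3), turn(right)

key: cell and facing (now W) both changed — the 3 commands mix motion and turning
begin: x=3 y=4 heading=right
[1] after turn(right): x=3 y=4 heading=down
[2] after move(3): x=3 y=1 heading=down
[3] after turn(right): x=3 y=1 heading=left
uniquely the one of 125 3-step routes that fits.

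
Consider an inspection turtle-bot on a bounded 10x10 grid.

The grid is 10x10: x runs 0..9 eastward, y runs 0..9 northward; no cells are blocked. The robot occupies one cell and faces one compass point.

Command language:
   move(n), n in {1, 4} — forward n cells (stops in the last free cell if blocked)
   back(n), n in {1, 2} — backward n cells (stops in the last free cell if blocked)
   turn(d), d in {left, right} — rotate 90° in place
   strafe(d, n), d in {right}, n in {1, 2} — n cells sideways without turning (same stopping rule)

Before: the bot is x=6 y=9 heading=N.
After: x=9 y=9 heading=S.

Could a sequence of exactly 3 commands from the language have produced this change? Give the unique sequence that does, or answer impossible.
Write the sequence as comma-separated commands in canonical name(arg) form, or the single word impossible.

turn(right), move(4), turn(right)

key: position moved to (9,9) AND the heading swung to S — translation plus rotation needed
initial: x=6 y=9 heading=N
1. turn(right) → x=6 y=9 heading=E
2. move(4) → x=9 y=9 heading=E
3. turn(right) → x=9 y=9 heading=S
uniquely the one of 512 3-step routes that fits.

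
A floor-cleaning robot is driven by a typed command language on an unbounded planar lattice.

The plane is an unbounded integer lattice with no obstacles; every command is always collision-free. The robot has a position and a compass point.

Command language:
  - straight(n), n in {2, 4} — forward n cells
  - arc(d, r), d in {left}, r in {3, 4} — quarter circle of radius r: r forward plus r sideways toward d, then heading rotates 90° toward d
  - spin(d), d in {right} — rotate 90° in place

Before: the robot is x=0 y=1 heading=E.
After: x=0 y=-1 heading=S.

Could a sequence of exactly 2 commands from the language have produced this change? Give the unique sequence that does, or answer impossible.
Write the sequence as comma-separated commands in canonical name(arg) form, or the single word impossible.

key: cell and facing (now S) both changed — the 2 commands mix motion and turning
t0: x=0 y=1 heading=E
1. spin(right) → x=0 y=1 heading=S
2. straight(2) → x=0 y=-1 heading=S
no rival 2-sequence matches.

spin(right), straight(2)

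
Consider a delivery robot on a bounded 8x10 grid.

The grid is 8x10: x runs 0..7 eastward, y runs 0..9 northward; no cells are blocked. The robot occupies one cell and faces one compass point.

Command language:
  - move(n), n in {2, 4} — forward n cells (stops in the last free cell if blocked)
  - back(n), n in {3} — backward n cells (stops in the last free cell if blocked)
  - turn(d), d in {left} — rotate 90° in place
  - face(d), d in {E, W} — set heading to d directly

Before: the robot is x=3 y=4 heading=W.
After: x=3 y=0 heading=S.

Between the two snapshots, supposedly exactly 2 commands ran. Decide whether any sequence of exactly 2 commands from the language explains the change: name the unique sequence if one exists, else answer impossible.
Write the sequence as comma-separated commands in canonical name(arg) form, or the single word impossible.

turn(left), move(4)

key: cell and facing (now S) both changed — the 2 commands mix motion and turning
from: x=3 y=4 heading=W
step 1 (turn(left)): x=3 y=4 heading=S
step 2 (move(4)): x=3 y=0 heading=S
all 36 alternatives checked — unique.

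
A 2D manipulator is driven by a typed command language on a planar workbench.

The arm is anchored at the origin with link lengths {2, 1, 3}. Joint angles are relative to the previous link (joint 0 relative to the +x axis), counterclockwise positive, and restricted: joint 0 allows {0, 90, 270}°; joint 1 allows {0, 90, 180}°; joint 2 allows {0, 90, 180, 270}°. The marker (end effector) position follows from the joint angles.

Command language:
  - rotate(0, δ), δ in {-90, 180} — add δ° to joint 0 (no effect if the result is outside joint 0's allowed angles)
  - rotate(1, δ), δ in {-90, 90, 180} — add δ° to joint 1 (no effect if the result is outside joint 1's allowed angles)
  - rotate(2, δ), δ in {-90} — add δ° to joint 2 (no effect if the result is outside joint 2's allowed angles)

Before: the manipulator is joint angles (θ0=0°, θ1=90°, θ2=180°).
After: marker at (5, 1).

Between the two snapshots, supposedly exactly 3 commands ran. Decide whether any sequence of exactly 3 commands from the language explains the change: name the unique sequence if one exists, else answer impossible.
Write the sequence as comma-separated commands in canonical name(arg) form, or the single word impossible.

start: joint angles (θ0=0°, θ1=90°, θ2=180°)
step 1 (rotate(2, -90)): joint angles (θ0=0°, θ1=90°, θ2=90°)
step 2 (rotate(2, -90)): joint angles (θ0=0°, θ1=90°, θ2=0°)
step 3 (rotate(2, -90)): joint angles (θ0=0°, θ1=90°, θ2=270°)
no rival 3-sequence matches.

rotate(2, -90), rotate(2, -90), rotate(2, -90)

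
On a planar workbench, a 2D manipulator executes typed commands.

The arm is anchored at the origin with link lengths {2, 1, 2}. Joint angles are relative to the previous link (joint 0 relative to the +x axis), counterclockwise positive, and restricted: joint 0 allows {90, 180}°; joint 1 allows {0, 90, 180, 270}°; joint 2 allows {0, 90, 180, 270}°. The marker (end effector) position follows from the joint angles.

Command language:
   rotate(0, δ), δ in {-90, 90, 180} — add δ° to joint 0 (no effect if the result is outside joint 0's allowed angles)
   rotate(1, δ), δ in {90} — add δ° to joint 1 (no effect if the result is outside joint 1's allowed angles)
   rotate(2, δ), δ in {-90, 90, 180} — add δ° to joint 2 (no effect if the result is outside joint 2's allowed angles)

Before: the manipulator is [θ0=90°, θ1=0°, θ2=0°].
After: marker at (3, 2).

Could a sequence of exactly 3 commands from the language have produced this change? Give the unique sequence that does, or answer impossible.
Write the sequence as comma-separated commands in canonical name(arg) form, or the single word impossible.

rotate(1, 90), rotate(1, 90), rotate(1, 90)

start: [θ0=90°, θ1=0°, θ2=0°]
t=1 rotate(1, 90) ⇒ [θ0=90°, θ1=90°, θ2=0°]
t=2 rotate(1, 90) ⇒ [θ0=90°, θ1=180°, θ2=0°]
t=3 rotate(1, 90) ⇒ [θ0=90°, θ1=270°, θ2=0°]
uniquely the one of 343 3-step routes that fits.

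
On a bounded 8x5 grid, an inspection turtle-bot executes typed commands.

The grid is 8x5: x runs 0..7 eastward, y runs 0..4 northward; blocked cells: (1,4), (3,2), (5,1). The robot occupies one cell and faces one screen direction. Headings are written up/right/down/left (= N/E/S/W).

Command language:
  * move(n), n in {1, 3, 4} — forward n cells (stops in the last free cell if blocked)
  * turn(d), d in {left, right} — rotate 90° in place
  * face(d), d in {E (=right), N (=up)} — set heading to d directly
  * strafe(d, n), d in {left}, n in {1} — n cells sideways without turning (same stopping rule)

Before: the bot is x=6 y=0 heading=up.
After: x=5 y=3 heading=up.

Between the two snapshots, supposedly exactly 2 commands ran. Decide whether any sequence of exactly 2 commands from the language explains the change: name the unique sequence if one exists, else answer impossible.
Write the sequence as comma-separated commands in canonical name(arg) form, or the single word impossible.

move(3), strafe(left, 1)

key: heading stays N — no command in the sequence turns
begin: x=6 y=0 heading=up
t=1 move(3) ⇒ x=6 y=3 heading=up
t=2 strafe(left, 1) ⇒ x=5 y=3 heading=up
all 64 alternatives checked — unique.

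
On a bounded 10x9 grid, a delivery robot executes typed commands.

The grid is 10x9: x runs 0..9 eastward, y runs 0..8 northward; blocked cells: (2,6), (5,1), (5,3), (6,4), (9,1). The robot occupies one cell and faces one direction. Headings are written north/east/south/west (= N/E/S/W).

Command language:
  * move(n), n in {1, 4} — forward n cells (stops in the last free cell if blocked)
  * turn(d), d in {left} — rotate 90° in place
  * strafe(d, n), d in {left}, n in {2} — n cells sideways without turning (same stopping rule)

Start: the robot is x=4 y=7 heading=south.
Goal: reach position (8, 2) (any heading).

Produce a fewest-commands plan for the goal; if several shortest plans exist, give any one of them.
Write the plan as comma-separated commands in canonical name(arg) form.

move(4), move(1), turn(left), move(4)

initial: x=4 y=7 heading=south
t=1 move(4) ⇒ x=4 y=3 heading=south
t=2 move(1) ⇒ x=4 y=2 heading=south
t=3 turn(left) ⇒ x=4 y=2 heading=east
t=4 move(4) ⇒ x=8 y=2 heading=east
nothing shorter than 4 reaches the goal.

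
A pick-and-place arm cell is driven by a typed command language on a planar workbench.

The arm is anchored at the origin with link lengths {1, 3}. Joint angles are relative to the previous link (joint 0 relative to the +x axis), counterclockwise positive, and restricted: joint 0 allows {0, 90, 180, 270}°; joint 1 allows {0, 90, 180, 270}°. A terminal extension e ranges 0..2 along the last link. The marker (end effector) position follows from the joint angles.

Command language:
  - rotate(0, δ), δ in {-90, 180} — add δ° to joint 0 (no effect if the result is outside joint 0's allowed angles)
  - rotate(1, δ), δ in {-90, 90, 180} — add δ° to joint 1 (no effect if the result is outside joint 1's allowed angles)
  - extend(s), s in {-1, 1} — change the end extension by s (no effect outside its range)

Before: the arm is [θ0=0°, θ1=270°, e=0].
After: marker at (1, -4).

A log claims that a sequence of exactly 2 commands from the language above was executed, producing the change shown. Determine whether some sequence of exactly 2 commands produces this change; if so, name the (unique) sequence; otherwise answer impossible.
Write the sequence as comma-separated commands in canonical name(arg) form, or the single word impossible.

extend(-1), extend(1)

key: running extend(1) before extend(-1) would end elsewhere — order is forced
start: [θ0=0°, θ1=270°, e=0]
t=1 extend(-1) ⇒ [θ0=0°, θ1=270°, e=0]
t=2 extend(1) ⇒ [θ0=0°, θ1=270°, e=1]
all 49 alternatives checked — unique.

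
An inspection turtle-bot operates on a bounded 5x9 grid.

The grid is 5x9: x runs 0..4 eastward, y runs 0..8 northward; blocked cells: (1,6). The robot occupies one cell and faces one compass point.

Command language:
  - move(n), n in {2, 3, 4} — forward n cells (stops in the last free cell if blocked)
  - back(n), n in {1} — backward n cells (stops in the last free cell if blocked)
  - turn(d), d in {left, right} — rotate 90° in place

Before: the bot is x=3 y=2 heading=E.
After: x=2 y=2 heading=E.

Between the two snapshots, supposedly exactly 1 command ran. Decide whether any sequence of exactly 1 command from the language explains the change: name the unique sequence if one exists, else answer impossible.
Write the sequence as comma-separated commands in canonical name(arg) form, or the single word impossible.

back(1)

key: still facing E — the one step turns nothing
start: x=3 y=2 heading=E
[1] after back(1): x=2 y=2 heading=E
uniquely the one of 6 1-step routes that fits.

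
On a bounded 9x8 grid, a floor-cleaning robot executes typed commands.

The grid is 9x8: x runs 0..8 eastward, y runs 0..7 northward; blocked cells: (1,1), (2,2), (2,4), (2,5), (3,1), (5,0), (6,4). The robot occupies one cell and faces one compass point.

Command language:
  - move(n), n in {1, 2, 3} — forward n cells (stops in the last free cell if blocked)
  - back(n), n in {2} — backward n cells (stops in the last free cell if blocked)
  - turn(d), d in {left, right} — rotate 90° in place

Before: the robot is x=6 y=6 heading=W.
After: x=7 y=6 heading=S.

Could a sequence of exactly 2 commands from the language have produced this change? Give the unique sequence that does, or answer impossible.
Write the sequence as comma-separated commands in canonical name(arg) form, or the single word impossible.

impossible

checked all 2-command options: none fits.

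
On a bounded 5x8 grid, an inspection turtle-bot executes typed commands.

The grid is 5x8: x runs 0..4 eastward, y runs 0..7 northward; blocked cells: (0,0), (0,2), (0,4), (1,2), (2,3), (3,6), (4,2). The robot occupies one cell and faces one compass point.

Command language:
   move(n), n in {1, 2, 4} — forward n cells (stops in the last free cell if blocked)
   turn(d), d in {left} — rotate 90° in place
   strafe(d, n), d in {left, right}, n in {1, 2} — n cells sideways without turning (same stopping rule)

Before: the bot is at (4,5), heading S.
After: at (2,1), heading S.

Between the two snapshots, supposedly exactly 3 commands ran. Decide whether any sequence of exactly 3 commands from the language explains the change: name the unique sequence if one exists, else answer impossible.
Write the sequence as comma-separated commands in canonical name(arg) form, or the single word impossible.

key: heading stays S — no command in the sequence turns
from: at (4,5), heading S
step 1 (strafe(right, 1)): at (3,5), heading S
step 2 (move(4)): at (3,1), heading S
step 3 (strafe(right, 1)): at (2,1), heading S
all 512 alternatives checked — unique.

strafe(right, 1), move(4), strafe(right, 1)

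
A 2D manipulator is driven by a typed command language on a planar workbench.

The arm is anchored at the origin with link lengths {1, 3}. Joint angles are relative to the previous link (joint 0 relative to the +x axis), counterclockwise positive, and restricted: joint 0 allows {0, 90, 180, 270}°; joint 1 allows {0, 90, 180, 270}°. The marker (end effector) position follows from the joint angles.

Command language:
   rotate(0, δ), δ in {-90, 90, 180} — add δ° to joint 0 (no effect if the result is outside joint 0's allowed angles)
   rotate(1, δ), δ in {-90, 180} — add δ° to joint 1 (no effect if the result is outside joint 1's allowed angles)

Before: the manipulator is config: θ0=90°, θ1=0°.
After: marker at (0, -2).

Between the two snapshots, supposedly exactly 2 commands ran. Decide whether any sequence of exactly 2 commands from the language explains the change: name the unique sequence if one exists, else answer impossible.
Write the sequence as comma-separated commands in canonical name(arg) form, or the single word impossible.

rotate(1, -90), rotate(1, -90)

from: config: θ0=90°, θ1=0°
t=1 rotate(1, -90) ⇒ config: θ0=90°, θ1=270°
t=2 rotate(1, -90) ⇒ config: θ0=90°, θ1=180°
all 25 alternatives checked — unique.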